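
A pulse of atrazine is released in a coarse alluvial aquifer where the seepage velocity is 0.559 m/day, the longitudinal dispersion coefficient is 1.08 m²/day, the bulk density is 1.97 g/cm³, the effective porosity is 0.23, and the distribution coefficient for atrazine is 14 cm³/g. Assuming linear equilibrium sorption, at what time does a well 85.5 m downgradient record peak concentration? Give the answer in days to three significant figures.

Retardation factor R = 1 + ρ_b·K_d/n = 1 + 1.97 × 14/0.23 = 120.9.
Sorption retards both mechanisms: v_R = v/R = 0.004624 m/day, D_R = D/R = 0.008933 m²/day.
Peak time from v_R²t² + 2D_R t − x² = 0: t = (√(D_R² + v_R²x²) − D_R)/v_R².
√(D_R² + v_R²x²) = √(0.008933² + 0.004624² × 85.5²) = 0.3955; v_R² = 2.138e-05.
t = (0.3955 − 0.008933)/2.138e-05 = 18100 days.

18100 days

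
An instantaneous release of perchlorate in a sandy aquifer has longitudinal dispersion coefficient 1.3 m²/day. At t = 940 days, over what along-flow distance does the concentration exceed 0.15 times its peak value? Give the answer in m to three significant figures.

The plume is Gaussian with σ = √(2Dt) = √(2 × 1.3 × 940) = 49.44 m.
C/C_peak = exp(−Δx²/(2σ²)) = 0.15 ⇒ Δx = σ·√(−2 ln 0.15) = 49.44 × 1.948 = 96.31 m.
Width = 2Δx = 193 m.

193 m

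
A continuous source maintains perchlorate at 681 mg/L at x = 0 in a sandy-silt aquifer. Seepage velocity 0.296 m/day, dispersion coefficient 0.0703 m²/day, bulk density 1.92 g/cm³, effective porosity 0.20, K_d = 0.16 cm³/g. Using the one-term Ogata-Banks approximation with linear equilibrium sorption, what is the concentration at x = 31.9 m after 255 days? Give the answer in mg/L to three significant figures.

Retardation factor R = 1 + ρ_b·K_d/n = 1 + 1.92 × 0.16/0.20 = 2.536.
Sorption retards both mechanisms: v_R = v/R = 0.1167 m/day, D_R = D/R = 0.02772 m²/day.
v_R·t = 0.1167 × 255 = 29.7585 m; 2√(D_R t) = 5.317 m; argument = (31.9 − 29.7585)/5.317 = 0.4028.
C = C₀ × ½·erfc(0.4028) = 681 × 0.2845 = 194 mg/L.

194 mg/L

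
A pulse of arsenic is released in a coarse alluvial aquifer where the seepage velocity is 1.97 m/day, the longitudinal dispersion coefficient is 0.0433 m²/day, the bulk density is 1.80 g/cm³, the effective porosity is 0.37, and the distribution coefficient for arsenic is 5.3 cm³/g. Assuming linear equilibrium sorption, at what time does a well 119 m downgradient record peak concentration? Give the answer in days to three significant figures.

1620 days

Retardation factor R = 1 + ρ_b·K_d/n = 1 + 1.80 × 5.3/0.37 = 26.78.
Sorption retards both mechanisms: v_R = v/R = 0.07356 m/day, D_R = D/R = 0.001617 m²/day.
Peak time from v_R²t² + 2D_R t − x² = 0: t = (√(D_R² + v_R²x²) − D_R)/v_R².
√(D_R² + v_R²x²) = √(0.001617² + 0.07356² × 119²) = 8.754; v_R² = 0.005411.
t = (8.754 − 0.001617)/0.005411 = 1620 days.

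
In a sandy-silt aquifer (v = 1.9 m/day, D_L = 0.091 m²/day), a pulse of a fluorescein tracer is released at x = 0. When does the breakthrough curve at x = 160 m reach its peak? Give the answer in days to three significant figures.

84.2 days

For the 1D instantaneous-source solution, setting ∂C/∂t = 0 at fixed x gives v²t² + 2Dt − x² = 0, so t = (√(D² + v²x²) − D)/v².
√(D² + v²x²) = √(0.091² + 1.9² × 160²) = 304.0; v² = 3.61.
t = (304.0 − 0.091)/3.61 = 84.2 days (vs. the pure-advection estimate x/v = 84.2 d).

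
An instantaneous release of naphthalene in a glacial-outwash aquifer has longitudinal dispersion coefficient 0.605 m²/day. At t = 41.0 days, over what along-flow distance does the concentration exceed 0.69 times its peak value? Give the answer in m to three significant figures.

The plume is Gaussian with σ = √(2Dt) = √(2 × 0.605 × 41.0) = 7.043 m.
C/C_peak = exp(−Δx²/(2σ²)) = 0.69 ⇒ Δx = σ·√(−2 ln 0.69) = 7.043 × 0.8615 = 6.068 m.
Width = 2Δx = 12.1 m.

12.1 m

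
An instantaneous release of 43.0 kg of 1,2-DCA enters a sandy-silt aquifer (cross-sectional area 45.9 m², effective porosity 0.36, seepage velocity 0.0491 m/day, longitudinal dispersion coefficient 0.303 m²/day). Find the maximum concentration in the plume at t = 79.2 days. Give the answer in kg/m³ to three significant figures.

The peak of an instantaneous 1D plume sits at x = vt; there the Gaussian factor is 1 and C_max = M/(n_e·A·√(4πDt)), where n_e·A is the pore area the mass is dissolved in.
√(4πDt) = √(4π × 0.303 × 79.2) = 17.37 m, so C_max = 43.0/(0.36 × 45.9 × 17.37) = 0.150 kg/m³.

0.150 kg/m³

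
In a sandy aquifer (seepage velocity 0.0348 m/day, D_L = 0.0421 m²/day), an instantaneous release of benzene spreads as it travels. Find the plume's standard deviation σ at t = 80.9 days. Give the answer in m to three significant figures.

2.61 m

Dispersive spreading gives a Gaussian with σ² = 2Dt; advection only shifts the center.
σ = √(2 × 0.0421 × 80.9) = 2.61 m.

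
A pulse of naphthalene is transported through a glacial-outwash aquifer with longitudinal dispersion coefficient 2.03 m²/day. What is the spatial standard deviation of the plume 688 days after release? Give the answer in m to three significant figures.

Dispersive spreading gives a Gaussian with σ² = 2Dt; advection only shifts the center.
σ = √(2 × 2.03 × 688) = 52.9 m.

52.9 m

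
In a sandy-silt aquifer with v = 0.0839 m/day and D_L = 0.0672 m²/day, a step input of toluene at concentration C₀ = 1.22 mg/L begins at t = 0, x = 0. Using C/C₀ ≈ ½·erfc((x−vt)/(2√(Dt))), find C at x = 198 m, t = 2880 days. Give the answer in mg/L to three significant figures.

1.20 mg/L

For a continuous step input, C/C₀ ≈ ½·erfc((x−vt)/(2√(Dt))).
vt = 0.0839 × 2880 = 241.632 m and 2√(Dt) = 2√(0.0672 × 2880) = 27.82 m.
Argument (x−vt)/(2√(Dt)) = (198 − 241.632)/27.82 = -1.568; ½·erfc(-1.568) = 0.9867.
C = 1.22 × 0.9867 = 1.20 mg/L.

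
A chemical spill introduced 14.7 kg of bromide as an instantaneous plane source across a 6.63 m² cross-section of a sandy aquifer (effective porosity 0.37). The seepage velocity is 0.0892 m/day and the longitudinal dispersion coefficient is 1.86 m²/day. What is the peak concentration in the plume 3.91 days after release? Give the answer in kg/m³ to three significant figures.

0.627 kg/m³

The peak of an instantaneous 1D plume sits at x = vt; there the Gaussian factor is 1 and C_max = M/(n_e·A·√(4πDt)), where n_e·A is the pore area the mass is dissolved in.
√(4πDt) = √(4π × 1.86 × 3.91) = 9.560 m, so C_max = 14.7/(0.37 × 6.63 × 9.560) = 0.627 kg/m³.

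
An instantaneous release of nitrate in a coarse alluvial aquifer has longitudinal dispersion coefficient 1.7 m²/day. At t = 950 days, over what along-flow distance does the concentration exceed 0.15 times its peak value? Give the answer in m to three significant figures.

221 m

The plume is Gaussian with σ = √(2Dt) = √(2 × 1.7 × 950) = 56.83 m.
C/C_peak = exp(−Δx²/(2σ²)) = 0.15 ⇒ Δx = σ·√(−2 ln 0.15) = 56.83 × 1.948 = 110.7 m.
Width = 2Δx = 221 m.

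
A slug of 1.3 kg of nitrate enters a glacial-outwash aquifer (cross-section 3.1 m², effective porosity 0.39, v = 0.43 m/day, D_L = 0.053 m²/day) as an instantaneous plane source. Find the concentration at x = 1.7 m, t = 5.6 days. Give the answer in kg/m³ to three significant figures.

For an instantaneous plane source, C(x,t) = M/(n_e·A·√(4πDt)) · exp(−(x−vt)²/(4Dt)), with n_e·A the pore (flow) area.
Plume center vt = 0.43 × 5.6 = 2.408 m, so the well at 1.7 m is 0.708 m upgradient of the peak.
√(4πDt) = 1.931 m, giving peak height M/(n_e·A·√(4πDt)) = 1.3/(0.39 × 3.1 × 1.931) = 0.5568 kg/m³.
(x−vt)²/(4Dt) = (-0.708)²/(4 × 0.053 × 5.6) = 0.4222; exp(−0.4222) = 0.6556.
C = 0.5568 × 0.6556 = 0.365 kg/m³.

0.365 kg/m³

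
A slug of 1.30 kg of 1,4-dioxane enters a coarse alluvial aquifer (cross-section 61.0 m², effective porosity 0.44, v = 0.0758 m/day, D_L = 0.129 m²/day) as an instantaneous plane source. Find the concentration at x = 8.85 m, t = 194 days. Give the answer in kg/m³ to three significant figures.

For an instantaneous plane source, C(x,t) = M/(n_e·A·√(4πDt)) · exp(−(x−vt)²/(4Dt)), with n_e·A the pore (flow) area.
Plume center vt = 0.0758 × 194 = 14.7052 m, so the well at 8.85 m is 5.8552 m upgradient of the peak.
√(4πDt) = 17.73 m, giving peak height M/(n_e·A·√(4πDt)) = 1.30/(0.44 × 61.0 × 17.73) = 0.002732 kg/m³.
(x−vt)²/(4Dt) = (-5.8552)²/(4 × 0.129 × 194) = 0.3425; exp(−0.3425) = 0.7100.
C = 0.002732 × 0.7100 = 0.00194 kg/m³.

0.00194 kg/m³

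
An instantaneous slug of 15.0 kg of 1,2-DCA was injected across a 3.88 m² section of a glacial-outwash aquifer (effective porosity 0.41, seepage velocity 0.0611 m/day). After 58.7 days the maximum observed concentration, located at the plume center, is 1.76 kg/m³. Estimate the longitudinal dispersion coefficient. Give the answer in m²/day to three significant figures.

0.0389 m²/day

At the plume center C_max = M/(n_e·A·√(4πDt)), so D = M²/(4πt·(n_e·A·C_max)²).
n_e·A·C_max = 0.41 × 3.88 × 1.76 = 2.800 kg/m.
D = 15.0²/(4π × 58.7 × 2.800²) = 0.0389 m²/day.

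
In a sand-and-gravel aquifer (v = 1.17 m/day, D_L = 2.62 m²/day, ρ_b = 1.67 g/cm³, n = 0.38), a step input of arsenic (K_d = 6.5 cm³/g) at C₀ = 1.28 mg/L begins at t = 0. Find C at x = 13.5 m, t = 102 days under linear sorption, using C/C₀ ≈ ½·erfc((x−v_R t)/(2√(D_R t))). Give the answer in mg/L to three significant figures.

0.0167 mg/L

Retardation factor R = 1 + ρ_b·K_d/n = 1 + 1.67 × 6.5/0.38 = 29.57.
Sorption retards both mechanisms: v_R = v/R = 0.03957 m/day, D_R = D/R = 0.08860 m²/day.
v_R·t = 0.03957 × 102 = 4.03614 m; 2√(D_R t) = 6.012 m; argument = (13.5 − 4.03614)/6.012 = 1.574.
C = C₀ × ½·erfc(1.574) = 1.28 × 0.01301 = 0.0167 mg/L.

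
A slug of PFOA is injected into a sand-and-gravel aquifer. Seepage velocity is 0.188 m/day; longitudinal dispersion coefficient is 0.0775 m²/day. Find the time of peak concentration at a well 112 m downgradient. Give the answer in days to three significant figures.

For the 1D instantaneous-source solution, setting ∂C/∂t = 0 at fixed x gives v²t² + 2Dt − x² = 0, so t = (√(D² + v²x²) − D)/v².
√(D² + v²x²) = √(0.0775² + 0.188² × 112²) = 21.06; v² = 0.035344.
t = (21.06 − 0.0775)/0.035344 = 594 days (vs. the pure-advection estimate x/v = 596 d).

594 days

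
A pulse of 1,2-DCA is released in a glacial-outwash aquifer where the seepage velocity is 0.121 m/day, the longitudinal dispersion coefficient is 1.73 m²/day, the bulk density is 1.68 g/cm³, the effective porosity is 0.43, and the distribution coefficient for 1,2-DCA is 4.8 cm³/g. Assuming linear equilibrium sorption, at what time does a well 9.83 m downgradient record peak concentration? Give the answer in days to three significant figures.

Retardation factor R = 1 + ρ_b·K_d/n = 1 + 1.68 × 4.8/0.43 = 19.75.
Sorption retards both mechanisms: v_R = v/R = 0.006127 m/day, D_R = D/R = 0.08759 m²/day.
Peak time from v_R²t² + 2D_R t − x² = 0: t = (√(D_R² + v_R²x²) − D_R)/v_R².
√(D_R² + v_R²x²) = √(0.08759² + 0.006127² × 9.83²) = 0.1063; v_R² = 3.754e-05.
t = (0.1063 − 0.08759)/3.754e-05 = 498 days.

498 days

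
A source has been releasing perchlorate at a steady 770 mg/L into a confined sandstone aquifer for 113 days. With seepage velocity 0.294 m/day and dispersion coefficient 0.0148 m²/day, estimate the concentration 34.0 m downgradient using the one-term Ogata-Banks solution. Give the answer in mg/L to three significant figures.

258 mg/L

For a continuous step input, C/C₀ ≈ ½·erfc((x−vt)/(2√(Dt))).
vt = 0.294 × 113 = 33.222 m and 2√(Dt) = 2√(0.0148 × 113) = 2.586 m.
Argument (x−vt)/(2√(Dt)) = (34.0 − 33.222)/2.586 = 0.3009; ½·erfc(0.3009) = 0.3352.
C = 770 × 0.3352 = 258 mg/L.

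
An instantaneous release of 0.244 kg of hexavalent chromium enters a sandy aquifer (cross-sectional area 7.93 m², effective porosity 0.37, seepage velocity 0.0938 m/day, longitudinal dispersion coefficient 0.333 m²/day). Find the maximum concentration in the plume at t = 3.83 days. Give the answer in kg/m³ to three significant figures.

The peak of an instantaneous 1D plume sits at x = vt; there the Gaussian factor is 1 and C_max = M/(n_e·A·√(4πDt)), where n_e·A is the pore area the mass is dissolved in.
√(4πDt) = √(4π × 0.333 × 3.83) = 4.003 m, so C_max = 0.244/(0.37 × 7.93 × 4.003) = 0.0208 kg/m³.

0.0208 kg/m³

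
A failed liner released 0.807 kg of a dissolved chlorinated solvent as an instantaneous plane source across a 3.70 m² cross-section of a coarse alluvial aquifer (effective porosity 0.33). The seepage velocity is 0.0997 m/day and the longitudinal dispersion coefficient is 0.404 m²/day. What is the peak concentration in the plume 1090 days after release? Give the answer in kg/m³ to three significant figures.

0.00888 kg/m³

The peak of an instantaneous 1D plume sits at x = vt; there the Gaussian factor is 1 and C_max = M/(n_e·A·√(4πDt)), where n_e·A is the pore area the mass is dissolved in.
√(4πDt) = √(4π × 0.404 × 1090) = 74.39 m, so C_max = 0.807/(0.33 × 3.70 × 74.39) = 0.00888 kg/m³.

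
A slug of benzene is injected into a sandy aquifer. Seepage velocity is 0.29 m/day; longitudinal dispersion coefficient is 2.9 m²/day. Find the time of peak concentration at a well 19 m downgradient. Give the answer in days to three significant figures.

For the 1D instantaneous-source solution, setting ∂C/∂t = 0 at fixed x gives v²t² + 2Dt − x² = 0, so t = (√(D² + v²x²) − D)/v².
√(D² + v²x²) = √(2.9² + 0.29² × 19²) = 6.227; v² = 0.0841.
t = (6.227 − 2.9)/0.0841 = 39.6 days (vs. the pure-advection estimate x/v = 65.5 d).

39.6 days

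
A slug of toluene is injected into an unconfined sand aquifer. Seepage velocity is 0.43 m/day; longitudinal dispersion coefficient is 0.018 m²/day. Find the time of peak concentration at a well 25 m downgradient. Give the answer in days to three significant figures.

58.0 days

For the 1D instantaneous-source solution, setting ∂C/∂t = 0 at fixed x gives v²t² + 2Dt − x² = 0, so t = (√(D² + v²x²) − D)/v².
√(D² + v²x²) = √(0.018² + 0.43² × 25²) = 10.75; v² = 0.1849.
t = (10.75 − 0.018)/0.1849 = 58.0 days (vs. the pure-advection estimate x/v = 58.1 d).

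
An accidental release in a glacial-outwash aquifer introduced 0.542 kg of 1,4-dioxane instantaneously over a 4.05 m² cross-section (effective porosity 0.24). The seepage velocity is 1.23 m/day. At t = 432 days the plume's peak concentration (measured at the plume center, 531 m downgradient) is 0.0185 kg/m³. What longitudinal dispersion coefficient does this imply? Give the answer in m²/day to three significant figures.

At the plume center C_max = M/(n_e·A·√(4πDt)), so D = M²/(4πt·(n_e·A·C_max)²).
n_e·A·C_max = 0.24 × 4.05 × 0.0185 = 0.01798 kg/m.
D = 0.542²/(4π × 432 × 0.01798²) = 0.167 m²/day.

0.167 m²/day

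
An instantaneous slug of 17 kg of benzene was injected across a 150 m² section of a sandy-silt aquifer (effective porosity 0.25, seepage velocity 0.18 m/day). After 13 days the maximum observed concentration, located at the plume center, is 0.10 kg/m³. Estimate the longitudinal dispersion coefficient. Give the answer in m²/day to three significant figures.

At the plume center C_max = M/(n_e·A·√(4πDt)), so D = M²/(4πt·(n_e·A·C_max)²).
n_e·A·C_max = 0.25 × 150 × 0.10 = 3.750 kg/m.
D = 17²/(4π × 13 × 3.750²) = 0.126 m²/day.

0.126 m²/day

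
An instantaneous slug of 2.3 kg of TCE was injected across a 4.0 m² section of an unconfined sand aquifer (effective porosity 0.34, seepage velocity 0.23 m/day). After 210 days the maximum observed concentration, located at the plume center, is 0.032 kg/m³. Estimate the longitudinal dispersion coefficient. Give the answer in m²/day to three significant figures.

At the plume center C_max = M/(n_e·A·√(4πDt)), so D = M²/(4πt·(n_e·A·C_max)²).
n_e·A·C_max = 0.34 × 4.0 × 0.032 = 0.04352 kg/m.
D = 2.3²/(4π × 210 × 0.04352²) = 1.06 m²/day.

1.06 m²/day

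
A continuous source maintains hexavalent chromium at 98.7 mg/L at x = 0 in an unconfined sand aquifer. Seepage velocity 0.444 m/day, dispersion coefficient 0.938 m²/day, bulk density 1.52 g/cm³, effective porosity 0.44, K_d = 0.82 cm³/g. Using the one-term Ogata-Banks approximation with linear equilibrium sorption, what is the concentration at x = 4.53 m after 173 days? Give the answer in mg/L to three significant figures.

94.2 mg/L

Retardation factor R = 1 + ρ_b·K_d/n = 1 + 1.52 × 0.82/0.44 = 3.833.
Sorption retards both mechanisms: v_R = v/R = 0.1158 m/day, D_R = D/R = 0.2447 m²/day.
v_R·t = 0.1158 × 173 = 20.0334 m; 2√(D_R t) = 13.01 m; argument = (4.53 − 20.0334)/13.01 = -1.192.
C = C₀ × ½·erfc(-1.192) = 98.7 × 0.9541 = 94.2 mg/L.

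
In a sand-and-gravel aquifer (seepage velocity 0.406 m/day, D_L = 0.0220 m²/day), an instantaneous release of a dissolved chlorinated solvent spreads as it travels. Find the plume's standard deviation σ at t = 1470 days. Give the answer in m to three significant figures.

Dispersive spreading gives a Gaussian with σ² = 2Dt; advection only shifts the center.
σ = √(2 × 0.0220 × 1470) = 8.04 m.

8.04 m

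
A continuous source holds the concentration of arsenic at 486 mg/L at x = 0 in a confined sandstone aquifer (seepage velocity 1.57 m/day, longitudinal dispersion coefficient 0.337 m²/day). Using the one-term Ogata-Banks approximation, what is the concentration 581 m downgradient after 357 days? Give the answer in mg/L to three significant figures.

45.2 mg/L

For a continuous step input, C/C₀ ≈ ½·erfc((x−vt)/(2√(Dt))).
vt = 1.57 × 357 = 560.49 m and 2√(Dt) = 2√(0.337 × 357) = 21.94 m.
Argument (x−vt)/(2√(Dt)) = (581 − 560.49)/21.94 = 0.9348; ½·erfc(0.9348) = 0.09308.
C = 486 × 0.09308 = 45.2 mg/L.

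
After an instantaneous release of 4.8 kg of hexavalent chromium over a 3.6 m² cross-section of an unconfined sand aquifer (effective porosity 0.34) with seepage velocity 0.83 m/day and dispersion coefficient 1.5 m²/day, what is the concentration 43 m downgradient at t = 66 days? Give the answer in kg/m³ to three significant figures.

0.0783 kg/m³

For an instantaneous plane source, C(x,t) = M/(n_e·A·√(4πDt)) · exp(−(x−vt)²/(4Dt)), with n_e·A the pore (flow) area.
Plume center vt = 0.83 × 66 = 54.78 m, so the well at 43 m is 11.78 m upgradient of the peak.
√(4πDt) = 35.27 m, giving peak height M/(n_e·A·√(4πDt)) = 4.8/(0.34 × 3.6 × 35.27) = 0.1112 kg/m³.
(x−vt)²/(4Dt) = (-11.78)²/(4 × 1.5 × 66) = 0.3504; exp(−0.3504) = 0.7044.
C = 0.1112 × 0.7044 = 0.0783 kg/m³.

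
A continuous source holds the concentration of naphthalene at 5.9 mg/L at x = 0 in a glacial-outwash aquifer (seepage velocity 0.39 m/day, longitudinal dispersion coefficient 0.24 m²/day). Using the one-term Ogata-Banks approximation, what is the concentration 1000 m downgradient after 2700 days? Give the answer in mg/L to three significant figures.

For a continuous step input, C/C₀ ≈ ½·erfc((x−vt)/(2√(Dt))).
vt = 0.39 × 2700 = 1053 m and 2√(Dt) = 2√(0.24 × 2700) = 50.91 m.
Argument (x−vt)/(2√(Dt)) = (1000 − 1053)/50.91 = -1.041; ½·erfc(-1.041) = 0.9295.
C = 5.9 × 0.9295 = 5.48 mg/L.

5.48 mg/L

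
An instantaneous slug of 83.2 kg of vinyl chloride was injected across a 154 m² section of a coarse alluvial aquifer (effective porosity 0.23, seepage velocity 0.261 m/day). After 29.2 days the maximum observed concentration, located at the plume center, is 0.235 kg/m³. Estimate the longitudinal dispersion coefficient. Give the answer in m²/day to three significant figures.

At the plume center C_max = M/(n_e·A·√(4πDt)), so D = M²/(4πt·(n_e·A·C_max)²).
n_e·A·C_max = 0.23 × 154 × 0.235 = 8.324 kg/m.
D = 83.2²/(4π × 29.2 × 8.324²) = 0.272 m²/day.

0.272 m²/day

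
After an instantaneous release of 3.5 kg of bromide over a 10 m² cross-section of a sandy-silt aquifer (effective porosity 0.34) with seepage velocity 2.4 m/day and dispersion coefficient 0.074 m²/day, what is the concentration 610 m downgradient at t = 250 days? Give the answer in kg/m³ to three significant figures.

For an instantaneous plane source, C(x,t) = M/(n_e·A·√(4πDt)) · exp(−(x−vt)²/(4Dt)), with n_e·A the pore (flow) area.
Plume center vt = 2.4 × 250 = 600 m, so the well at 610 m is 10 m downgradient of the peak.
√(4πDt) = 15.25 m, giving peak height M/(n_e·A·√(4πDt)) = 3.5/(0.34 × 10 × 15.25) = 0.06750 kg/m³.
(x−vt)²/(4Dt) = (10)²/(4 × 0.074 × 250) = 1.351; exp(−1.351) = 0.2590.
C = 0.06750 × 0.2590 = 0.0175 kg/m³.

0.0175 kg/m³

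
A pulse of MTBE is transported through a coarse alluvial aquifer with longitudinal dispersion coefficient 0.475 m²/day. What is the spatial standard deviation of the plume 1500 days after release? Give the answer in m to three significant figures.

37.7 m

Dispersive spreading gives a Gaussian with σ² = 2Dt; advection only shifts the center.
σ = √(2 × 0.475 × 1500) = 37.7 m.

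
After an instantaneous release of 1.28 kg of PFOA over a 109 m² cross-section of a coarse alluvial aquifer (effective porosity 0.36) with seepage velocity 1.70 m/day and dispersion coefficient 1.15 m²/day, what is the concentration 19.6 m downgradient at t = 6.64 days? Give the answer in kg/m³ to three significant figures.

For an instantaneous plane source, C(x,t) = M/(n_e·A·√(4πDt)) · exp(−(x−vt)²/(4Dt)), with n_e·A the pore (flow) area.
Plume center vt = 1.70 × 6.64 = 11.288 m, so the well at 19.6 m is 8.312 m downgradient of the peak.
√(4πDt) = 9.796 m, giving peak height M/(n_e·A·√(4πDt)) = 1.28/(0.36 × 109 × 9.796) = 0.003330 kg/m³.
(x−vt)²/(4Dt) = (8.312)²/(4 × 1.15 × 6.64) = 2.262; exp(−2.262) = 0.1041.
C = 0.003330 × 0.1041 = 0.000347 kg/m³.

0.000347 kg/m³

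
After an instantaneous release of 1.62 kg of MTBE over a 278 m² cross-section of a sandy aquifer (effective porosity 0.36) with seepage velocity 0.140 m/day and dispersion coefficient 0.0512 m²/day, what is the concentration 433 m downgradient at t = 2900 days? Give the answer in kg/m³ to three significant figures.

0.000110 kg/m³

For an instantaneous plane source, C(x,t) = M/(n_e·A·√(4πDt)) · exp(−(x−vt)²/(4Dt)), with n_e·A the pore (flow) area.
Plume center vt = 0.140 × 2900 = 406 m, so the well at 433 m is 27 m downgradient of the peak.
√(4πDt) = 43.20 m, giving peak height M/(n_e·A·√(4πDt)) = 1.62/(0.36 × 278 × 43.20) = 0.0003747 kg/m³.
(x−vt)²/(4Dt) = (27)²/(4 × 0.0512 × 2900) = 1.227; exp(−1.227) = 0.2932.
C = 0.0003747 × 0.2932 = 0.000110 kg/m³.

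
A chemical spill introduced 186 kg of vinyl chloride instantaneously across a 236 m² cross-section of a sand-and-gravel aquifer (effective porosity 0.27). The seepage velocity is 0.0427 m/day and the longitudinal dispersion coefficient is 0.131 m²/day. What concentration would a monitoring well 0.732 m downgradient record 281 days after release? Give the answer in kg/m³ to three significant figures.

For an instantaneous plane source, C(x,t) = M/(n_e·A·√(4πDt)) · exp(−(x−vt)²/(4Dt)), with n_e·A the pore (flow) area.
Plume center vt = 0.0427 × 281 = 11.9987 m, so the well at 0.732 m is 11.2667 m upgradient of the peak.
√(4πDt) = 21.51 m, giving peak height M/(n_e·A·√(4πDt)) = 186/(0.27 × 236 × 21.51) = 0.1357 kg/m³.
(x−vt)²/(4Dt) = (-11.2667)²/(4 × 0.131 × 281) = 0.8621; exp(−0.8621) = 0.4223.
C = 0.1357 × 0.4223 = 0.0573 kg/m³.

0.0573 kg/m³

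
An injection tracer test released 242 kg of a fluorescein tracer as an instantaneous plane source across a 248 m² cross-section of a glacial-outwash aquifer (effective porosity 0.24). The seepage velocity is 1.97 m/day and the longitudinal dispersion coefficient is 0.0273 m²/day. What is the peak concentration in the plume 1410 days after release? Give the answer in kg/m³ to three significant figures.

The peak of an instantaneous 1D plume sits at x = vt; there the Gaussian factor is 1 and C_max = M/(n_e·A·√(4πDt)), where n_e·A is the pore area the mass is dissolved in.
√(4πDt) = √(4π × 0.0273 × 1410) = 21.99 m, so C_max = 242/(0.24 × 248 × 21.99) = 0.185 kg/m³.

0.185 kg/m³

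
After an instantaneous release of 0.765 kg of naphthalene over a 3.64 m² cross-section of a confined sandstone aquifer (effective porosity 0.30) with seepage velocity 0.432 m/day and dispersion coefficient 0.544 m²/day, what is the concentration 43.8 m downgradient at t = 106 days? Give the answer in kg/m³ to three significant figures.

For an instantaneous plane source, C(x,t) = M/(n_e·A·√(4πDt)) · exp(−(x−vt)²/(4Dt)), with n_e·A the pore (flow) area.
Plume center vt = 0.432 × 106 = 45.792 m, so the well at 43.8 m is 1.992 m upgradient of the peak.
√(4πDt) = 26.92 m, giving peak height M/(n_e·A·√(4πDt)) = 0.765/(0.30 × 3.64 × 26.92) = 0.02602 kg/m³.
(x−vt)²/(4Dt) = (-1.992)²/(4 × 0.544 × 106) = 0.01720; exp(−0.01720) = 0.9829.
C = 0.02602 × 0.9829 = 0.0256 kg/m³.

0.0256 kg/m³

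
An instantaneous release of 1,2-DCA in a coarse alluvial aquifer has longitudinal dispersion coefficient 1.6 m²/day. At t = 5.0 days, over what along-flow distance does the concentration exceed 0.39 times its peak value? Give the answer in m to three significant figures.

11.0 m

The plume is Gaussian with σ = √(2Dt) = √(2 × 1.6 × 5.0) = 4.000 m.
C/C_peak = exp(−Δx²/(2σ²)) = 0.39 ⇒ Δx = σ·√(−2 ln 0.39) = 4.000 × 1.372 = 5.488 m.
Width = 2Δx = 11.0 m.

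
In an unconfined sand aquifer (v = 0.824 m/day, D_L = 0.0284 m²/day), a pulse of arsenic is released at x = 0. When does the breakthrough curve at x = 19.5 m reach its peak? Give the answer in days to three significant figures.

For the 1D instantaneous-source solution, setting ∂C/∂t = 0 at fixed x gives v²t² + 2Dt − x² = 0, so t = (√(D² + v²x²) − D)/v².
√(D² + v²x²) = √(0.0284² + 0.824² × 19.5²) = 16.07; v² = 0.678976.
t = (16.07 − 0.0284)/0.678976 = 23.6 days (vs. the pure-advection estimate x/v = 23.7 d).

23.6 days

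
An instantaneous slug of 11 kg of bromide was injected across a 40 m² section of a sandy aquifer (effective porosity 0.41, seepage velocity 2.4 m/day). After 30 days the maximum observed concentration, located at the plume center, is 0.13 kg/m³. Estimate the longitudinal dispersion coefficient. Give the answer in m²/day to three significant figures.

0.0706 m²/day

At the plume center C_max = M/(n_e·A·√(4πDt)), so D = M²/(4πt·(n_e·A·C_max)²).
n_e·A·C_max = 0.41 × 40 × 0.13 = 2.132 kg/m.
D = 11²/(4π × 30 × 2.132²) = 0.0706 m²/day.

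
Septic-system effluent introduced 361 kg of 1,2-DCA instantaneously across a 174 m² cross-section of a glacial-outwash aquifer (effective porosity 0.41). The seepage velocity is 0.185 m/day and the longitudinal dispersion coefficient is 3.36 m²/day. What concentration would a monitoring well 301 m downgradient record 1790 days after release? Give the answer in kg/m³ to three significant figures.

0.0177 kg/m³

For an instantaneous plane source, C(x,t) = M/(n_e·A·√(4πDt)) · exp(−(x−vt)²/(4Dt)), with n_e·A the pore (flow) area.
Plume center vt = 0.185 × 1790 = 331.15 m, so the well at 301 m is 30.15 m upgradient of the peak.
√(4πDt) = 274.9 m, giving peak height M/(n_e·A·√(4πDt)) = 361/(0.41 × 174 × 274.9) = 0.01841 kg/m³.
(x−vt)²/(4Dt) = (-30.15)²/(4 × 3.36 × 1790) = 0.03779; exp(−0.03779) = 0.9629.
C = 0.01841 × 0.9629 = 0.0177 kg/m³.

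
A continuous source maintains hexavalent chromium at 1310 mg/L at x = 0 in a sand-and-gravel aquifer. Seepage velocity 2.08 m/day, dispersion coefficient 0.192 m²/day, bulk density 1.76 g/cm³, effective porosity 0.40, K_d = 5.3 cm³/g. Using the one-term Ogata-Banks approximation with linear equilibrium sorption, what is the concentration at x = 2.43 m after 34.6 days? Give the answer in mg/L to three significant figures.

Retardation factor R = 1 + ρ_b·K_d/n = 1 + 1.76 × 5.3/0.40 = 24.32.
Sorption retards both mechanisms: v_R = v/R = 0.08553 m/day, D_R = D/R = 0.007895 m²/day.
v_R·t = 0.08553 × 34.6 = 2.959338 m; 2√(D_R t) = 1.045 m; argument = (2.43 − 2.959338)/1.045 = -0.5065.
C = C₀ × ½·erfc(-0.5065) = 1310 × 0.7631 = 1000 mg/L.

1000 mg/L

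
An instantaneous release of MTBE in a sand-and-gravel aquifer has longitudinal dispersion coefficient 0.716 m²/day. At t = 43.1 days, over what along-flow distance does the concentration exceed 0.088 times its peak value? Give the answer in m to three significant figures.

The plume is Gaussian with σ = √(2Dt) = √(2 × 0.716 × 43.1) = 7.856 m.
C/C_peak = exp(−Δx²/(2σ²)) = 0.088 ⇒ Δx = σ·√(−2 ln 0.088) = 7.856 × 2.205 = 17.32 m.
Width = 2Δx = 34.6 m.

34.6 m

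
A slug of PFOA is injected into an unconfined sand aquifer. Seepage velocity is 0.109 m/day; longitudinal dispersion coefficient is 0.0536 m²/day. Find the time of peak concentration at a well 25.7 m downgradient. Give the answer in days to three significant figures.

231 days

For the 1D instantaneous-source solution, setting ∂C/∂t = 0 at fixed x gives v²t² + 2Dt − x² = 0, so t = (√(D² + v²x²) − D)/v².
√(D² + v²x²) = √(0.0536² + 0.109² × 25.7²) = 2.802; v² = 0.011881.
t = (2.802 − 0.0536)/0.011881 = 231 days (vs. the pure-advection estimate x/v = 236 d).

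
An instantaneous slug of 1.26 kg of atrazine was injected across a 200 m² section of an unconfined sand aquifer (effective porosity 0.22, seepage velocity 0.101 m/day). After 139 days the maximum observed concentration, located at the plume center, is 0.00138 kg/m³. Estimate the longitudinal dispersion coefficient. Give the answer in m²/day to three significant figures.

At the plume center C_max = M/(n_e·A·√(4πDt)), so D = M²/(4πt·(n_e·A·C_max)²).
n_e·A·C_max = 0.22 × 200 × 0.00138 = 0.06072 kg/m.
D = 1.26²/(4π × 139 × 0.06072²) = 0.247 m²/day.

0.247 m²/day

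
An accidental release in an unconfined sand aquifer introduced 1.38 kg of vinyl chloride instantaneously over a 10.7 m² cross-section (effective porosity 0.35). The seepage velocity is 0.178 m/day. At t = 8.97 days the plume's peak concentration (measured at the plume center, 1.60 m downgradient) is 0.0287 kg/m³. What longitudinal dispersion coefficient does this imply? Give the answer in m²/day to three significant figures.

At the plume center C_max = M/(n_e·A·√(4πDt)), so D = M²/(4πt·(n_e·A·C_max)²).
n_e·A·C_max = 0.35 × 10.7 × 0.0287 = 0.1075 kg/m.
D = 1.38²/(4π × 8.97 × 0.1075²) = 1.46 m²/day.

1.46 m²/day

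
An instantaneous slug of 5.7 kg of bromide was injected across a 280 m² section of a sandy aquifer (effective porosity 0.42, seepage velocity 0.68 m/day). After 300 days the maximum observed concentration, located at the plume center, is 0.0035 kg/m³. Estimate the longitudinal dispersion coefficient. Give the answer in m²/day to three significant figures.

At the plume center C_max = M/(n_e·A·√(4πDt)), so D = M²/(4πt·(n_e·A·C_max)²).
n_e·A·C_max = 0.42 × 280 × 0.0035 = 0.4116 kg/m.
D = 5.7²/(4π × 300 × 0.4116²) = 0.0509 m²/day.

0.0509 m²/day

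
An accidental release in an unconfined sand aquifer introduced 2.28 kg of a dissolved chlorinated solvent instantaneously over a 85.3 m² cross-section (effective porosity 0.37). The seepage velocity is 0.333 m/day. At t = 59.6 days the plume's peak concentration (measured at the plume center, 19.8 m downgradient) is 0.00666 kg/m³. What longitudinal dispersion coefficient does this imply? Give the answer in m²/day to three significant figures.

0.157 m²/day

At the plume center C_max = M/(n_e·A·√(4πDt)), so D = M²/(4πt·(n_e·A·C_max)²).
n_e·A·C_max = 0.37 × 85.3 × 0.00666 = 0.2102 kg/m.
D = 2.28²/(4π × 59.6 × 0.2102²) = 0.157 m²/day.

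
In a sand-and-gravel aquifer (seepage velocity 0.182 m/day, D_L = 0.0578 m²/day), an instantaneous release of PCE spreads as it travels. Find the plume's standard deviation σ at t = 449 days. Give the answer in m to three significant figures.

7.20 m

Dispersive spreading gives a Gaussian with σ² = 2Dt; advection only shifts the center.
σ = √(2 × 0.0578 × 449) = 7.20 m.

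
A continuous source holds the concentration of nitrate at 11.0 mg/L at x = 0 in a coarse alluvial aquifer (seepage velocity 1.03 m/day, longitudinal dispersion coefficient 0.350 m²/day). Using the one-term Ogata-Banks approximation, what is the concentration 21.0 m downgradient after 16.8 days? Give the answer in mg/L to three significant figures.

1.55 mg/L

For a continuous step input, C/C₀ ≈ ½·erfc((x−vt)/(2√(Dt))).
vt = 1.03 × 16.8 = 17.304 m and 2√(Dt) = 2√(0.350 × 16.8) = 4.850 m.
Argument (x−vt)/(2√(Dt)) = (21.0 − 17.304)/4.850 = 0.7621; ½·erfc(0.7621) = 0.1406.
C = 11.0 × 0.1406 = 1.55 mg/L.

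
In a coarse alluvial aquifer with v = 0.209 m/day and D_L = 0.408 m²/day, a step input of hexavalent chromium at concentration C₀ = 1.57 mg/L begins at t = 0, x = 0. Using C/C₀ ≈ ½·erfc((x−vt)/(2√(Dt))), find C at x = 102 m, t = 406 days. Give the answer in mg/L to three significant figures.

0.272 mg/L

For a continuous step input, C/C₀ ≈ ½·erfc((x−vt)/(2√(Dt))).
vt = 0.209 × 406 = 84.854 m and 2√(Dt) = 2√(0.408 × 406) = 25.74 m.
Argument (x−vt)/(2√(Dt)) = (102 − 84.854)/25.74 = 0.6661; ½·erfc(0.6661) = 0.1731.
C = 1.57 × 0.1731 = 0.272 mg/L.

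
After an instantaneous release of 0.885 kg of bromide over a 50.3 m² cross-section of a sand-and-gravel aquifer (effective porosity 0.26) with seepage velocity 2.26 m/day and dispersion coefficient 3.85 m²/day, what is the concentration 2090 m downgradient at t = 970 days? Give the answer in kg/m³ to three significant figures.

0.000155 kg/m³

For an instantaneous plane source, C(x,t) = M/(n_e·A·√(4πDt)) · exp(−(x−vt)²/(4Dt)), with n_e·A the pore (flow) area.
Plume center vt = 2.26 × 970 = 2192.2 m, so the well at 2090 m is 102.2 m upgradient of the peak.
√(4πDt) = 216.6 m, giving peak height M/(n_e·A·√(4πDt)) = 0.885/(0.26 × 50.3 × 216.6) = 0.0003124 kg/m³.
(x−vt)²/(4Dt) = (-102.2)²/(4 × 3.85 × 970) = 0.6992; exp(−0.6992) = 0.4970.
C = 0.0003124 × 0.4970 = 0.000155 kg/m³.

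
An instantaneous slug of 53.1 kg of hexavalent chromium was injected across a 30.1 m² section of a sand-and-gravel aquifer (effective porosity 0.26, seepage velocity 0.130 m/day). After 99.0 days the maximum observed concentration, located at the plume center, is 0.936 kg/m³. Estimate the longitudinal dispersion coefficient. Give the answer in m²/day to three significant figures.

0.0422 m²/day

At the plume center C_max = M/(n_e·A·√(4πDt)), so D = M²/(4πt·(n_e·A·C_max)²).
n_e·A·C_max = 0.26 × 30.1 × 0.936 = 7.325 kg/m.
D = 53.1²/(4π × 99.0 × 7.325²) = 0.0422 m²/day.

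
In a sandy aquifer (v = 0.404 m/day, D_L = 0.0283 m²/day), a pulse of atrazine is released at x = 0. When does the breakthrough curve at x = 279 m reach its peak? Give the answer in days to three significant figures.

For the 1D instantaneous-source solution, setting ∂C/∂t = 0 at fixed x gives v²t² + 2Dt − x² = 0, so t = (√(D² + v²x²) − D)/v².
√(D² + v²x²) = √(0.0283² + 0.404² × 279²) = 112.7; v² = 0.163216.
t = (112.7 − 0.0283)/0.163216 = 690 days (vs. the pure-advection estimate x/v = 691 d).

690 days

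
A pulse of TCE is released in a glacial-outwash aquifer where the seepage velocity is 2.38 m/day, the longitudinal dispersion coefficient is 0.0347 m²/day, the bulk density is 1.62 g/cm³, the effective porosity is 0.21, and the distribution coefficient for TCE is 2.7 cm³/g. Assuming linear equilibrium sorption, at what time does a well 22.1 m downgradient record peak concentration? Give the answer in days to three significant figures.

203 days

Retardation factor R = 1 + ρ_b·K_d/n = 1 + 1.62 × 2.7/0.21 = 21.83.
Sorption retards both mechanisms: v_R = v/R = 0.1090 m/day, D_R = D/R = 0.001590 m²/day.
Peak time from v_R²t² + 2D_R t − x² = 0: t = (√(D_R² + v_R²x²) − D_R)/v_R².
√(D_R² + v_R²x²) = √(0.001590² + 0.1090² × 22.1²) = 2.409; v_R² = 0.01188.
t = (2.409 − 0.001590)/0.01188 = 203 days.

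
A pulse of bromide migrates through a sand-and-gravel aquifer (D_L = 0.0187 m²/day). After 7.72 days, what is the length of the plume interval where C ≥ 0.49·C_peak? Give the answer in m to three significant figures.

The plume is Gaussian with σ = √(2Dt) = √(2 × 0.0187 × 7.72) = 0.5373 m.
C/C_peak = exp(−Δx²/(2σ²)) = 0.49 ⇒ Δx = σ·√(−2 ln 0.49) = 0.5373 × 1.194 = 0.6415 m.
Width = 2Δx = 1.28 m.

1.28 m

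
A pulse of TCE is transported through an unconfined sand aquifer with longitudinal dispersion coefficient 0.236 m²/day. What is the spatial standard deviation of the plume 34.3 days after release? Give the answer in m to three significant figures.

4.02 m

Dispersive spreading gives a Gaussian with σ² = 2Dt; advection only shifts the center.
σ = √(2 × 0.236 × 34.3) = 4.02 m.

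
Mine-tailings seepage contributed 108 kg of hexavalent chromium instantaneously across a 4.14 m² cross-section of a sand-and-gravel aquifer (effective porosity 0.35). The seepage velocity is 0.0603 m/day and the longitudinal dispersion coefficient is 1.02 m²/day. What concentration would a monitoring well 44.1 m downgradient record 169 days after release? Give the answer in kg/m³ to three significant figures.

For an instantaneous plane source, C(x,t) = M/(n_e·A·√(4πDt)) · exp(−(x−vt)²/(4Dt)), with n_e·A the pore (flow) area.
Plume center vt = 0.0603 × 169 = 10.1907 m, so the well at 44.1 m is 33.9093 m downgradient of the peak.
√(4πDt) = 46.54 m, giving peak height M/(n_e·A·√(4πDt)) = 108/(0.35 × 4.14 × 46.54) = 1.602 kg/m³.
(x−vt)²/(4Dt) = (33.9093)²/(4 × 1.02 × 169) = 1.668; exp(−1.668) = 0.1886.
C = 1.602 × 0.1886 = 0.302 kg/m³.

0.302 kg/m³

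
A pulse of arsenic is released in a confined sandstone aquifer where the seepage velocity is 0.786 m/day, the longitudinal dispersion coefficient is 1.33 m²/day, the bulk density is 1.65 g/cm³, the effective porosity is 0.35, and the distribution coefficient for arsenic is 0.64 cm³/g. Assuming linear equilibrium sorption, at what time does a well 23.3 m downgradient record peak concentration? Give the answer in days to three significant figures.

Retardation factor R = 1 + ρ_b·K_d/n = 1 + 1.65 × 0.64/0.35 = 4.017.
Sorption retards both mechanisms: v_R = v/R = 0.1957 m/day, D_R = D/R = 0.3311 m²/day.
Peak time from v_R²t² + 2D_R t − x² = 0: t = (√(D_R² + v_R²x²) − D_R)/v_R².
√(D_R² + v_R²x²) = √(0.3311² + 0.1957² × 23.3²) = 4.572; v_R² = 0.03830.
t = (4.572 − 0.3311)/0.03830 = 111 days.

111 days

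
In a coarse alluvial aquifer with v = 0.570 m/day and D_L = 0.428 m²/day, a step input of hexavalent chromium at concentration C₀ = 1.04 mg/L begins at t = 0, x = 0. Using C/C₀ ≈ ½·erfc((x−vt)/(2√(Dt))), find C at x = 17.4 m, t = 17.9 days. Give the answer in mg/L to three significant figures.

0.0343 mg/L

For a continuous step input, C/C₀ ≈ ½·erfc((x−vt)/(2√(Dt))).
vt = 0.570 × 17.9 = 10.203 m and 2√(Dt) = 2√(0.428 × 17.9) = 5.536 m.
Argument (x−vt)/(2√(Dt)) = (17.4 − 10.203)/5.536 = 1.300; ½·erfc(1.300) = 0.03300.
C = 1.04 × 0.03300 = 0.0343 mg/L.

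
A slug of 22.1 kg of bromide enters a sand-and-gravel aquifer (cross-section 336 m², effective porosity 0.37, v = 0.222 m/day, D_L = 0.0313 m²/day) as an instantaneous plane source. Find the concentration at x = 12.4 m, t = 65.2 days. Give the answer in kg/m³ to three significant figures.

0.0207 kg/m³

For an instantaneous plane source, C(x,t) = M/(n_e·A·√(4πDt)) · exp(−(x−vt)²/(4Dt)), with n_e·A the pore (flow) area.
Plume center vt = 0.222 × 65.2 = 14.4744 m, so the well at 12.4 m is 2.0744 m upgradient of the peak.
√(4πDt) = 5.064 m, giving peak height M/(n_e·A·√(4πDt)) = 22.1/(0.37 × 336 × 5.064) = 0.03510 kg/m³.
(x−vt)²/(4Dt) = (-2.0744)²/(4 × 0.0313 × 65.2) = 0.5271; exp(−0.5271) = 0.5903.
C = 0.03510 × 0.5903 = 0.0207 kg/m³.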